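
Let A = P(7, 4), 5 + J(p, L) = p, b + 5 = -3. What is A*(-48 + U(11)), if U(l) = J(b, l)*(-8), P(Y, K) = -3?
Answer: -168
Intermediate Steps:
b = -8 (b = -5 - 3 = -8)
J(p, L) = -5 + p
A = -3
U(l) = 104 (U(l) = (-5 - 8)*(-8) = -13*(-8) = 104)
A*(-48 + U(11)) = -3*(-48 + 104) = -3*56 = -168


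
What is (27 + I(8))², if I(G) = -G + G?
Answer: 729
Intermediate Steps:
I(G) = 0
(27 + I(8))² = (27 + 0)² = 27² = 729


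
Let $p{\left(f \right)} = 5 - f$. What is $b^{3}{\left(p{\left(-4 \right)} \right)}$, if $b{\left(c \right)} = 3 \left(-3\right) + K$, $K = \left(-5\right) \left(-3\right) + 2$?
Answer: $512$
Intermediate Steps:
$K = 17$ ($K = 15 + 2 = 17$)
$b{\left(c \right)} = 8$ ($b{\left(c \right)} = 3 \left(-3\right) + 17 = -9 + 17 = 8$)
$b^{3}{\left(p{\left(-4 \right)} \right)} = 8^{3} = 512$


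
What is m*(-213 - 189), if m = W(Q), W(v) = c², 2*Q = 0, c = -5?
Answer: -10050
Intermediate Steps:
Q = 0 (Q = (½)*0 = 0)
W(v) = 25 (W(v) = (-5)² = 25)
m = 25
m*(-213 - 189) = 25*(-213 - 189) = 25*(-402) = -10050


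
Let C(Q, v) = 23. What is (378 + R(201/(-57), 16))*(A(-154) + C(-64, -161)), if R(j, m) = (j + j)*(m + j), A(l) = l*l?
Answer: 2485473300/361 ≈ 6.8850e+6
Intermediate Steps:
A(l) = l**2
R(j, m) = 2*j*(j + m) (R(j, m) = (2*j)*(j + m) = 2*j*(j + m))
(378 + R(201/(-57), 16))*(A(-154) + C(-64, -161)) = (378 + 2*(201/(-57))*(201/(-57) + 16))*((-154)**2 + 23) = (378 + 2*(201*(-1/57))*(201*(-1/57) + 16))*(23716 + 23) = (378 + 2*(-67/19)*(-67/19 + 16))*23739 = (378 + 2*(-67/19)*(237/19))*23739 = (378 - 31758/361)*23739 = (104700/361)*23739 = 2485473300/361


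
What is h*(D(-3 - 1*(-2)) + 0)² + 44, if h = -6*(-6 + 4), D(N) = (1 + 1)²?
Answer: 236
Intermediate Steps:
D(N) = 4 (D(N) = 2² = 4)
h = 12 (h = -6*(-2) = 12)
h*(D(-3 - 1*(-2)) + 0)² + 44 = 12*(4 + 0)² + 44 = 12*4² + 44 = 12*16 + 44 = 192 + 44 = 236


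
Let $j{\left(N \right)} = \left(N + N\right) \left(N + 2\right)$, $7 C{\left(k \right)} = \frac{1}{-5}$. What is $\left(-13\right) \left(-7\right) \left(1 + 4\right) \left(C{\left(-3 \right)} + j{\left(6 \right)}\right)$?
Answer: $43667$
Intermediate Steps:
$C{\left(k \right)} = - \frac{1}{35}$ ($C{\left(k \right)} = \frac{1}{7 \left(-5\right)} = \frac{1}{7} \left(- \frac{1}{5}\right) = - \frac{1}{35}$)
$j{\left(N \right)} = 2 N \left(2 + N\right)$
$\left(-13\right) \left(-7\right) \left(1 + 4\right) \left(C{\left(-3 \right)} + j{\left(6 \right)}\right) = \left(-13\right) \left(-7\right) \left(1 + 4\right) \left(- \frac{1}{35} + 2 \cdot 6 \left(2 + 6\right)\right) = 91 \cdot 5 \left(- \frac{1}{35} + 2 \cdot 6 \cdot 8\right) = 91 \cdot 5 \left(- \frac{1}{35} + 96\right) = 91 \cdot 5 \cdot \frac{3359}{35} = 91 \cdot \frac{3359}{7} = 43667$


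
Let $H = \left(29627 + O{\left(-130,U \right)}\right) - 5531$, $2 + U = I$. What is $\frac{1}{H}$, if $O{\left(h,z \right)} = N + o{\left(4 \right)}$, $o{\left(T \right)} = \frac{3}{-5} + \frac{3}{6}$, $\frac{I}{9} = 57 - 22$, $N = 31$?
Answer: $\frac{10}{241269} \approx 4.1448 \cdot 10^{-5}$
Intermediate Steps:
$I = 315$ ($I = 9 \left(57 - 22\right) = 9 \cdot 35 = 315$)
$U = 313$ ($U = -2 + 315 = 313$)
$o{\left(T \right)} = - \frac{1}{10}$ ($o{\left(T \right)} = 3 \left(- \frac{1}{5}\right) + 3 \cdot \frac{1}{6} = - \frac{3}{5} + \frac{1}{2} = - \frac{1}{10}$)
$O{\left(h,z \right)} = \frac{309}{10}$ ($O{\left(h,z \right)} = 31 - \frac{1}{10} = \frac{309}{10}$)
$H = \frac{241269}{10}$ ($H = \left(29627 + \frac{309}{10}\right) - 5531 = \frac{296579}{10} - 5531 = \frac{241269}{10} \approx 24127.0$)
$\frac{1}{H} = \frac{1}{\frac{241269}{10}} = \frac{10}{241269}$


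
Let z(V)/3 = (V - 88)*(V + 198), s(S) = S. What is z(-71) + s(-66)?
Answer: -60645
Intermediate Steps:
z(V) = 3*(-88 + V)*(198 + V) (z(V) = 3*((V - 88)*(V + 198)) = 3*((-88 + V)*(198 + V)) = 3*(-88 + V)*(198 + V))
z(-71) + s(-66) = (-52272 + 3*(-71)² + 330*(-71)) - 66 = (-52272 + 3*5041 - 23430) - 66 = (-52272 + 15123 - 23430) - 66 = -60579 - 66 = -60645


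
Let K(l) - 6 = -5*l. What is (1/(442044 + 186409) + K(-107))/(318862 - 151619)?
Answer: 339993074/105104365079 ≈ 0.0032348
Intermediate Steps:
K(l) = 6 - 5*l
(1/(442044 + 186409) + K(-107))/(318862 - 151619) = (1/(442044 + 186409) + (6 - 5*(-107)))/(318862 - 151619) = (1/628453 + (6 + 535))/167243 = (1/628453 + 541)*(1/167243) = (339993074/628453)*(1/167243) = 339993074/105104365079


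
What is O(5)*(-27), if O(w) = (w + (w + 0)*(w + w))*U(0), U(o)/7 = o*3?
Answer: 0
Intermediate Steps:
U(o) = 21*o (U(o) = 7*(o*3) = 7*(3*o) = 21*o)
O(w) = 0 (O(w) = (w + (w + 0)*(w + w))*(21*0) = (w + w*(2*w))*0 = (w + 2*w²)*0 = 0)
O(5)*(-27) = 0*(-27) = 0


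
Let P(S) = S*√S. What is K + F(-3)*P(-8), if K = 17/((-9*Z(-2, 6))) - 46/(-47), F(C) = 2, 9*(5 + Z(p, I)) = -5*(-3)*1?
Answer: 2179/1410 - 32*I*√2 ≈ 1.5454 - 45.255*I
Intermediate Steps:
Z(p, I) = -10/3 (Z(p, I) = -5 + (-5*(-3)*1)/9 = -5 + (15*1)/9 = -5 + (⅑)*15 = -5 + 5/3 = -10/3)
P(S) = S^(3/2)
K = 2179/1410 (K = 17/((-9*(-10/3))) - 46/(-47) = 17/30 - 46*(-1/47) = 17*(1/30) + 46/47 = 17/30 + 46/47 = 2179/1410 ≈ 1.5454)
K + F(-3)*P(-8) = 2179/1410 + 2*(-8)^(3/2) = 2179/1410 + 2*(-16*I*√2) = 2179/1410 - 32*I*√2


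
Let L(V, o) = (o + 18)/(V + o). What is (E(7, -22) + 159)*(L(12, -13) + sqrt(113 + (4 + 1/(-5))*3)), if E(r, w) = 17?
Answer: -880 + 176*sqrt(3110)/5 ≈ 1083.0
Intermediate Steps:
L(V, o) = (18 + o)/(V + o)
(E(7, -22) + 159)*(L(12, -13) + sqrt(113 + (4 + 1/(-5))*3)) = (17 + 159)*((18 - 13)/(12 - 13) + sqrt(113 + (4 + 1/(-5))*3)) = 176*(5/(-1) + sqrt(113 + (4 - 1/5)*3)) = 176*(-1*5 + sqrt(113 + (19/5)*3)) = 176*(-5 + sqrt(113 + 57/5)) = 176*(-5 + sqrt(622/5)) = 176*(-5 + sqrt(3110)/5) = -880 + 176*sqrt(3110)/5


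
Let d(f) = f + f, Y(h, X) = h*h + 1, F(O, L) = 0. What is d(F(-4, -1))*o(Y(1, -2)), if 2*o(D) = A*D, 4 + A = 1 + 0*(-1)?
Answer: 0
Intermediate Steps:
A = -3 (A = -4 + (1 + 0*(-1)) = -4 + (1 + 0) = -4 + 1 = -3)
Y(h, X) = 1 + h² (Y(h, X) = h² + 1 = 1 + h²)
d(f) = 2*f
o(D) = -3*D/2 (o(D) = (-3*D)/2 = -3*D/2)
d(F(-4, -1))*o(Y(1, -2)) = (2*0)*(-3*(1 + 1²)/2) = 0*(-3*(1 + 1)/2) = 0*(-3/2*2) = 0*(-3) = 0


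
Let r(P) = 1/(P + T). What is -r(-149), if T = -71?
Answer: 1/220 ≈ 0.0045455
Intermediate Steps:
r(P) = 1/(-71 + P) (r(P) = 1/(P - 71) = 1/(-71 + P))
-r(-149) = -1/(-71 - 149) = -1/(-220) = -1*(-1/220) = 1/220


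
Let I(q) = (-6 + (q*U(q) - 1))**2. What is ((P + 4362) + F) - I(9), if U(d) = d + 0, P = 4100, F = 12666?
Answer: 15652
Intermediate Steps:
U(d) = d
I(q) = (-7 + q**2)**2 (I(q) = (-6 + (q*q - 1))**2 = (-6 + (q**2 - 1))**2 = (-6 + (-1 + q**2))**2 = (-7 + q**2)**2)
((P + 4362) + F) - I(9) = ((4100 + 4362) + 12666) - (-7 + 9**2)**2 = (8462 + 12666) - (-7 + 81)**2 = 21128 - 1*74**2 = 21128 - 1*5476 = 21128 - 5476 = 15652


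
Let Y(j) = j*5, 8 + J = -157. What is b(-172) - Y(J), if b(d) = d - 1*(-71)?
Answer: 724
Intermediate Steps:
b(d) = 71 + d (b(d) = d + 71 = 71 + d)
J = -165 (J = -8 - 157 = -165)
Y(j) = 5*j
b(-172) - Y(J) = (71 - 172) - 5*(-165) = -101 - 1*(-825) = -101 + 825 = 724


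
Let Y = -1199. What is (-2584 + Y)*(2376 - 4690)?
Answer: 8753862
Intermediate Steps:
(-2584 + Y)*(2376 - 4690) = (-2584 - 1199)*(2376 - 4690) = -3783*(-2314) = 8753862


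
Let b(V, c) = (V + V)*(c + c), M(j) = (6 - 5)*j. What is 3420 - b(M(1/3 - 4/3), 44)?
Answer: 3596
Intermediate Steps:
M(j) = j (M(j) = 1*j = j)
b(V, c) = 4*V*c (b(V, c) = (2*V)*(2*c) = 4*V*c)
3420 - b(M(1/3 - 4/3), 44) = 3420 - 4*(1/3 - 4/3)*44 = 3420 - 4*(1*(⅓) - 4*⅓)*44 = 3420 - 4*(⅓ - 4/3)*44 = 3420 - 4*(-1)*44 = 3420 - 1*(-176) = 3420 + 176 = 3596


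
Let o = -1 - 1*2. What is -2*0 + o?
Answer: -3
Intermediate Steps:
o = -3 (o = -1 - 2 = -3)
-2*0 + o = -2*0 - 3 = 0 - 3 = -3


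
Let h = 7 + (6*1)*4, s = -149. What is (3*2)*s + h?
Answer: -863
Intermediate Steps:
h = 31 (h = 7 + 6*4 = 7 + 24 = 31)
(3*2)*s + h = (3*2)*(-149) + 31 = 6*(-149) + 31 = -894 + 31 = -863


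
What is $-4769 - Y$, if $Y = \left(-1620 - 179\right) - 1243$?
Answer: $-1727$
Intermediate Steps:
$Y = -3042$ ($Y = -1799 - 1243 = -3042$)
$-4769 - Y = -4769 - -3042 = -4769 + 3042 = -1727$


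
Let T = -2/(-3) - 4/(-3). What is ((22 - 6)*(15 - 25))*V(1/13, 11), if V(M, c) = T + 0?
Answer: -320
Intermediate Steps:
T = 2 (T = -2*(-1/3) - 4*(-1/3) = 2/3 + 4/3 = 2)
V(M, c) = 2 (V(M, c) = 2 + 0 = 2)
((22 - 6)*(15 - 25))*V(1/13, 11) = ((22 - 6)*(15 - 25))*2 = (16*(-10))*2 = -160*2 = -320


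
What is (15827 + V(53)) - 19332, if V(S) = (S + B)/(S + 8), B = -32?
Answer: -213784/61 ≈ -3504.7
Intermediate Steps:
V(S) = (-32 + S)/(8 + S) (V(S) = (S - 32)/(S + 8) = (-32 + S)/(8 + S))
(15827 + V(53)) - 19332 = (15827 + (-32 + 53)/(8 + 53)) - 19332 = (15827 + 21/61) - 19332 = 965468/61 - 19332 = -213784/61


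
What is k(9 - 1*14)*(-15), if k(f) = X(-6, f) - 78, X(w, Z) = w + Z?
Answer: 1335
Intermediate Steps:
X(w, Z) = Z + w
k(f) = -84 + f (k(f) = (f - 6) - 78 = (-6 + f) - 78 = -84 + f)
k(9 - 1*14)*(-15) = (-84 + (9 - 1*14))*(-15) = (-84 + (9 - 14))*(-15) = (-84 - 5)*(-15) = -89*(-15) = 1335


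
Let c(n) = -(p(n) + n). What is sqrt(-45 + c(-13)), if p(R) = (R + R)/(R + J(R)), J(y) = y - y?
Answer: I*sqrt(34) ≈ 5.8309*I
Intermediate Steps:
J(y) = 0
p(R) = 2 (p(R) = (R + R)/(R + 0) = (2*R)/R = 2)
c(n) = -2 - n (c(n) = -(2 + n) = -2 - n)
sqrt(-45 + c(-13)) = sqrt(-45 + (-2 - 1*(-13))) = sqrt(-45 + (-2 + 13)) = sqrt(-45 + 11) = sqrt(-34) = I*sqrt(34)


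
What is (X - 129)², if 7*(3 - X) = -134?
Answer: 559504/49 ≈ 11418.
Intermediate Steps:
X = 155/7 (X = 3 - ⅐*(-134) = 3 + 134/7 = 155/7 ≈ 22.143)
(X - 129)² = (155/7 - 129)² = (-748/7)² = 559504/49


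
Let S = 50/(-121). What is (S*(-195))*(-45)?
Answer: -438750/121 ≈ -3626.0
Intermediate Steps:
S = -50/121 (S = 50*(-1/121) = -50/121 ≈ -0.41322)
(S*(-195))*(-45) = -50/121*(-195)*(-45) = (9750/121)*(-45) = -438750/121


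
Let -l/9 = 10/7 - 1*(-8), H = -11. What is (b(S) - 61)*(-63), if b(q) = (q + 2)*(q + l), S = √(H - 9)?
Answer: 15795 + 10440*I*√5 ≈ 15795.0 + 23345.0*I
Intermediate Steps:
l = -594/7 (l = -9*(10/7 - 1*(-8)) = -9*(10*(⅐) + 8) = -9*(10/7 + 8) = -9*66/7 = -594/7 ≈ -84.857)
S = 2*I*√5 (S = √(-11 - 9) = √(-20) = 2*I*√5 ≈ 4.4721*I)
b(q) = (2 + q)*(-594/7 + q) (b(q) = (q + 2)*(q - 594/7) = (2 + q)*(-594/7 + q))
(b(S) - 61)*(-63) = ((-1188/7 + (2*I*√5)² - 1160*I*√5/7) - 61)*(-63) = ((-1188/7 - 20 - 1160*I*√5/7) - 61)*(-63) = ((-1328/7 - 1160*I*√5/7) - 61)*(-63) = (-1755/7 - 1160*I*√5/7)*(-63) = 15795 + 10440*I*√5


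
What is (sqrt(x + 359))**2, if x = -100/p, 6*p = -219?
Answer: 26407/73 ≈ 361.74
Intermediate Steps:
p = -73/2 (p = (1/6)*(-219) = -73/2 ≈ -36.500)
x = 200/73 (x = -100/(-73/2) = -100*(-2/73) = 200/73 ≈ 2.7397)
(sqrt(x + 359))**2 = (sqrt(200/73 + 359))**2 = (sqrt(26407/73))**2 = (sqrt(1927711)/73)**2 = 26407/73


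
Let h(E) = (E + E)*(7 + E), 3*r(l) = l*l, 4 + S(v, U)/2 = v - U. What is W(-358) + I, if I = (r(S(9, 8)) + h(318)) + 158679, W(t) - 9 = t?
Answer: 365042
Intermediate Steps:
S(v, U) = -8 - 2*U + 2*v (S(v, U) = -8 + 2*(v - U) = -8 + (-2*U + 2*v) = -8 - 2*U + 2*v)
r(l) = l²/3 (r(l) = (l*l)/3 = l²/3)
W(t) = 9 + t
h(E) = 2*E*(7 + E) (h(E) = (2*E)*(7 + E) = 2*E*(7 + E))
I = 365391 (I = ((-8 - 2*8 + 2*9)²/3 + 2*318*(7 + 318)) + 158679 = ((-8 - 16 + 18)²/3 + 2*318*325) + 158679 = ((⅓)*(-6)² + 206700) + 158679 = ((⅓)*36 + 206700) + 158679 = (12 + 206700) + 158679 = 206712 + 158679 = 365391)
W(-358) + I = (9 - 358) + 365391 = -349 + 365391 = 365042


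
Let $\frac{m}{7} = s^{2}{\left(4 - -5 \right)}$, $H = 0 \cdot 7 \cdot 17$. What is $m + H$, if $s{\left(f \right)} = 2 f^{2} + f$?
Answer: $204687$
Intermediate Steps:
$H = 0$ ($H = 0 \cdot 17 = 0$)
$s{\left(f \right)} = f + 2 f^{2}$
$m = 204687$ ($m = 7 \left(\left(4 - -5\right) \left(1 + 2 \left(4 - -5\right)\right)\right)^{2} = 7 \left(\left(4 + 5\right) \left(1 + 2 \left(4 + 5\right)\right)\right)^{2} = 7 \left(9 \left(1 + 2 \cdot 9\right)\right)^{2} = 7 \left(9 \left(1 + 18\right)\right)^{2} = 7 \left(9 \cdot 19\right)^{2} = 7 \cdot 171^{2} = 7 \cdot 29241 = 204687$)
$m + H = 204687 + 0 = 204687$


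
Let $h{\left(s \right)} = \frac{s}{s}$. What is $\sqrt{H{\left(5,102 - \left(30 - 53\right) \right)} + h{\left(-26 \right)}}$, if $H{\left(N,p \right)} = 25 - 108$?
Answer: $i \sqrt{82} \approx 9.0554 i$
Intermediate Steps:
$H{\left(N,p \right)} = -83$ ($H{\left(N,p \right)} = 25 - 108 = -83$)
$h{\left(s \right)} = 1$
$\sqrt{H{\left(5,102 - \left(30 - 53\right) \right)} + h{\left(-26 \right)}} = \sqrt{-83 + 1} = \sqrt{-82} = i \sqrt{82}$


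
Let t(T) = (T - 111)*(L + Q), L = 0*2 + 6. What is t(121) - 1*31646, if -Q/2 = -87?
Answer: -29846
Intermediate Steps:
Q = 174 (Q = -2*(-87) = 174)
L = 6 (L = 0 + 6 = 6)
t(T) = -19980 + 180*T (t(T) = (T - 111)*(6 + 174) = (-111 + T)*180 = -19980 + 180*T)
t(121) - 1*31646 = (-19980 + 180*121) - 1*31646 = (-19980 + 21780) - 31646 = 1800 - 31646 = -29846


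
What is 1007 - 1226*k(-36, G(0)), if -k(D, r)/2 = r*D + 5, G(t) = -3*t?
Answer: 13267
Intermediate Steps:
k(D, r) = -10 - 2*D*r (k(D, r) = -2*(r*D + 5) = -2*(D*r + 5) = -2*(5 + D*r) = -10 - 2*D*r)
1007 - 1226*k(-36, G(0)) = 1007 - 1226*(-10 - 2*(-36)*(-3*0)) = 1007 - 1226*(-10 - 2*(-36)*0) = 1007 - 1226*(-10 + 0) = 1007 - 1226*(-10) = 1007 + 12260 = 13267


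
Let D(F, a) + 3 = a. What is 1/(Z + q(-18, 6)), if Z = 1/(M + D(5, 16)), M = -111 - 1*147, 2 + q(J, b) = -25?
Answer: -245/6616 ≈ -0.037031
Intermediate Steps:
q(J, b) = -27 (q(J, b) = -2 - 25 = -27)
D(F, a) = -3 + a
M = -258 (M = -111 - 147 = -258)
Z = -1/245 (Z = 1/(-258 + (-3 + 16)) = 1/(-258 + 13) = 1/(-245) = -1/245 ≈ -0.0040816)
1/(Z + q(-18, 6)) = 1/(-1/245 - 27) = 1/(-6616/245) = -245/6616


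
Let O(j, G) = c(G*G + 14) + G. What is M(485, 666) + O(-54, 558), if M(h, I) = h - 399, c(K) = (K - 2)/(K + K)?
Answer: 100341560/155689 ≈ 644.50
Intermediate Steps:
c(K) = (-2 + K)/(2*K) (c(K) = (-2 + K)/((2*K)) = (-2 + K)*(1/(2*K)) = (-2 + K)/(2*K))
M(h, I) = -399 + h
O(j, G) = G + (12 + G**2)/(2*(14 + G**2)) (O(j, G) = (-2 + (G*G + 14))/(2*(G*G + 14)) + G = (-2 + (G**2 + 14))/(2*(G**2 + 14)) + G = (-2 + (14 + G**2))/(2*(14 + G**2)) + G = (12 + G**2)/(2*(14 + G**2)) + G = G + (12 + G**2)/(2*(14 + G**2)))
M(485, 666) + O(-54, 558) = (-399 + 485) + (6 + (1/2)*558**2 + 558*(14 + 558**2))/(14 + 558**2) = 86 + (6 + (1/2)*311364 + 558*(14 + 311364))/(14 + 311364) = 86 + (6 + 155682 + 558*311378)/311378 = 86 + (6 + 155682 + 173748924)/311378 = 86 + (1/311378)*173904612 = 86 + 86952306/155689 = 100341560/155689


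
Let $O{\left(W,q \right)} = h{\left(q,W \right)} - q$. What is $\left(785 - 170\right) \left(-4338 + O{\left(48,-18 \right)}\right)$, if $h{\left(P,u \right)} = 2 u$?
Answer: $-2597760$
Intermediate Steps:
$O{\left(W,q \right)} = - q + 2 W$ ($O{\left(W,q \right)} = 2 W - q = - q + 2 W$)
$\left(785 - 170\right) \left(-4338 + O{\left(48,-18 \right)}\right) = \left(785 - 170\right) \left(-4338 + \left(\left(-1\right) \left(-18\right) + 2 \cdot 48\right)\right) = 615 \left(-4338 + \left(18 + 96\right)\right) = 615 \left(-4338 + 114\right) = 615 \left(-4224\right) = -2597760$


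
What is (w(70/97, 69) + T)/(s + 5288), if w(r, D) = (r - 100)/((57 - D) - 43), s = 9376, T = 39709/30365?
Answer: 100852493/475105608120 ≈ 0.00021227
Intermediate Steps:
T = 39709/30365 (T = 39709*(1/30365) = 39709/30365 ≈ 1.3077)
w(r, D) = (-100 + r)/(14 - D)
(w(70/97, 69) + T)/(s + 5288) = ((100 - 70/97)/(-14 + 69) + 39709/30365)/(9376 + 5288) = ((100 - 70/97)/55 + 39709/30365)/14664 = ((100 - 1*70/97)/55 + 39709/30365)*(1/14664) = ((100 - 70/97)/55 + 39709/30365)*(1/14664) = ((1/55)*(9630/97) + 39709/30365)*(1/14664) = (1926/1067 + 39709/30365)*(1/14664) = (100852493/32399455)*(1/14664) = 100852493/475105608120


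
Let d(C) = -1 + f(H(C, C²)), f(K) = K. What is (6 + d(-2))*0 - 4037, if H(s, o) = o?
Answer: -4037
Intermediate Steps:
d(C) = -1 + C²
(6 + d(-2))*0 - 4037 = (6 + (-1 + (-2)²))*0 - 4037 = (6 + (-1 + 4))*0 - 4037 = (6 + 3)*0 - 4037 = 9*0 - 4037 = 0 - 4037 = -4037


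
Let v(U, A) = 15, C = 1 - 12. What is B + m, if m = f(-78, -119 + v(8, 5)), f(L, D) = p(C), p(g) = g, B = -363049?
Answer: -363060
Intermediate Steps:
C = -11
f(L, D) = -11
m = -11
B + m = -363049 - 11 = -363060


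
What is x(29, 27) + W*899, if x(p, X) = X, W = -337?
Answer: -302936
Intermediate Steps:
x(29, 27) + W*899 = 27 - 337*899 = 27 - 302963 = -302936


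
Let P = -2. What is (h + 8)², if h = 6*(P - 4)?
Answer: 784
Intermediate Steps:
h = -36 (h = 6*(-2 - 4) = 6*(-6) = -36)
(h + 8)² = (-36 + 8)² = (-28)² = 784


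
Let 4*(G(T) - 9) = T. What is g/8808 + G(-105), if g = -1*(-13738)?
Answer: -17275/1101 ≈ -15.690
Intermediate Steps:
G(T) = 9 + T/4
g = 13738
g/8808 + G(-105) = 13738/8808 + (9 + (1/4)*(-105)) = 13738*(1/8808) + (9 - 105/4) = 6869/4404 - 69/4 = -17275/1101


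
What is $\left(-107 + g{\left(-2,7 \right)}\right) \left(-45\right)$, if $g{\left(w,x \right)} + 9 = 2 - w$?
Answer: $5040$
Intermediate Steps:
$g{\left(w,x \right)} = -7 - w$ ($g{\left(w,x \right)} = -9 - \left(-2 + w\right) = -7 - w$)
$\left(-107 + g{\left(-2,7 \right)}\right) \left(-45\right) = \left(-107 - 5\right) \left(-45\right) = \left(-112\right) \left(-45\right) = 5040$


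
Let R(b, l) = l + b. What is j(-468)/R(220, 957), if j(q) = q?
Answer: -468/1177 ≈ -0.39762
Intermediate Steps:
R(b, l) = b + l
j(-468)/R(220, 957) = -468/(220 + 957) = -468/1177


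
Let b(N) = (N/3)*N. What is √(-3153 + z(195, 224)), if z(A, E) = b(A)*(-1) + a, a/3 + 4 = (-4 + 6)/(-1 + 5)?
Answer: I*√63354/2 ≈ 125.85*I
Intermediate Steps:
b(N) = N²/3 (b(N) = (N/3)*N = N²/3)
a = -21/2 (a = -12 + 3*((-4 + 6)/(-1 + 5)) = -12 + 3*(2/4) = -12 + 3*(2*(¼)) = -12 + 3*(½) = -12 + 3/2 = -21/2 ≈ -10.500)
z(A, E) = -21/2 - A²/3 (z(A, E) = (A²/3)*(-1) - 21/2 = -A²/3 - 21/2 = -21/2 - A²/3)
√(-3153 + z(195, 224)) = √(-3153 + (-21/2 - ⅓*195²)) = √(-3153 + (-21/2 - ⅓*38025)) = √(-3153 + (-21/2 - 12675)) = √(-3153 - 25371/2) = √(-31677/2) = I*√63354/2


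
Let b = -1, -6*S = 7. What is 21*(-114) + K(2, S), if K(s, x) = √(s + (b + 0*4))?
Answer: -2393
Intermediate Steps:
S = -7/6 (S = -⅙*7 = -7/6 ≈ -1.1667)
K(s, x) = √(-1 + s) (K(s, x) = √(s + (-1 + 0*4)) = √(s + (-1 + 0)) = √(s - 1) = √(-1 + s))
21*(-114) + K(2, S) = 21*(-114) + √(-1 + 2) = -2394 + √1 = -2394 + 1 = -2393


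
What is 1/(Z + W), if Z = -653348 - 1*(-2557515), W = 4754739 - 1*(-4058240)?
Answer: 1/10717146 ≈ 9.3308e-8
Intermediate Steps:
W = 8812979 (W = 4754739 + 4058240 = 8812979)
Z = 1904167 (Z = -653348 + 2557515 = 1904167)
1/(Z + W) = 1/(1904167 + 8812979) = 1/10717146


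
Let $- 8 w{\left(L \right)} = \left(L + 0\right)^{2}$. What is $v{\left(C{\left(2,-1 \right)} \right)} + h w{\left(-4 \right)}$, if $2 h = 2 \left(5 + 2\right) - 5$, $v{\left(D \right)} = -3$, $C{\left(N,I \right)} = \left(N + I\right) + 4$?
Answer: $-12$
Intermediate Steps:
$w{\left(L \right)} = - \frac{L^{2}}{8}$ ($w{\left(L \right)} = - \frac{\left(L + 0\right)^{2}}{8} = - \frac{L^{2}}{8}$)
$C{\left(N,I \right)} = 4 + I + N$ ($C{\left(N,I \right)} = \left(I + N\right) + 4 = 4 + I + N$)
$h = \frac{9}{2}$ ($h = \frac{2 \left(5 + 2\right) - 5}{2} = \frac{2 \cdot 7 - 5}{2} = \frac{14 - 5}{2} = \frac{1}{2} \cdot 9 = \frac{9}{2} \approx 4.5$)
$v{\left(C{\left(2,-1 \right)} \right)} + h w{\left(-4 \right)} = -3 + \frac{9 \left(- \frac{\left(-4\right)^{2}}{8}\right)}{2} = -3 + \frac{9 \left(\left(- \frac{1}{8}\right) 16\right)}{2} = -3 + \frac{9}{2} \left(-2\right) = -3 - 9 = -12$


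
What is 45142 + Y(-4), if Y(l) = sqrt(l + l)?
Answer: 45142 + 2*I*sqrt(2) ≈ 45142.0 + 2.8284*I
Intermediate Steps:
Y(l) = sqrt(2)*sqrt(l) (Y(l) = sqrt(2*l) = sqrt(2)*sqrt(l))
45142 + Y(-4) = 45142 + sqrt(2)*sqrt(-4) = 45142 + sqrt(2)*(2*I) = 45142 + 2*I*sqrt(2)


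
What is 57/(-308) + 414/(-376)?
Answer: -9309/7238 ≈ -1.2861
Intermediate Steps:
57/(-308) + 414/(-376) = 57*(-1/308) + 414*(-1/376) = -57/308 - 207/188 = -9309/7238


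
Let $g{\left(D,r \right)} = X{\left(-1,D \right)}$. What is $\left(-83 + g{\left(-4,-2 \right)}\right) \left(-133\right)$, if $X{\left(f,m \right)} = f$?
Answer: $11172$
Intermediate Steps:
$g{\left(D,r \right)} = -1$
$\left(-83 + g{\left(-4,-2 \right)}\right) \left(-133\right) = \left(-83 - 1\right) \left(-133\right) = \left(-84\right) \left(-133\right) = 11172$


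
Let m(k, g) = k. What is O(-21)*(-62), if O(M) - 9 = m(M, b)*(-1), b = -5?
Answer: -1860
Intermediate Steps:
O(M) = 9 - M (O(M) = 9 + M*(-1) = 9 - M)
O(-21)*(-62) = (9 - 1*(-21))*(-62) = (9 + 21)*(-62) = 30*(-62) = -1860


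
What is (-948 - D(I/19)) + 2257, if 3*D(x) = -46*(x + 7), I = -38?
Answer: 4157/3 ≈ 1385.7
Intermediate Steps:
D(x) = -322/3 - 46*x/3 (D(x) = (-46*(x + 7))/3 = (-46*(7 + x))/3 = (-322 - 46*x)/3 = -322/3 - 46*x/3)
(-948 - D(I/19)) + 2257 = (-948 - (-322/3 - (-1748)/(3*19))) + 2257 = (-948 - (-322/3 - 46/3*(-2))) + 2257 = (-948 - (-322/3 + 92/3)) + 2257 = (-948 - 1*(-230/3)) + 2257 = (-948 + 230/3) + 2257 = -2614/3 + 2257 = 4157/3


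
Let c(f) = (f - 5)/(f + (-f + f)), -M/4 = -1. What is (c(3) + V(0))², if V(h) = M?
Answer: 100/9 ≈ 11.111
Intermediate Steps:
M = 4 (M = -4*(-1) = 4)
V(h) = 4
c(f) = (-5 + f)/f (c(f) = (-5 + f)/(f + 0) = (-5 + f)/f)
(c(3) + V(0))² = ((-5 + 3)/3 + 4)² = ((⅓)*(-2) + 4)² = (-⅔ + 4)² = (10/3)² = 100/9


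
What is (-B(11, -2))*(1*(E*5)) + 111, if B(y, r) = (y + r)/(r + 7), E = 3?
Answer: 84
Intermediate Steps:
B(y, r) = (r + y)/(7 + r)
(-B(11, -2))*(1*(E*5)) + 111 = (-(-2 + 11)/(7 - 2))*(1*(3*5)) + 111 = (-9/5)*(1*15) + 111 = -9/5*15 + 111 = -27 + 111 = 84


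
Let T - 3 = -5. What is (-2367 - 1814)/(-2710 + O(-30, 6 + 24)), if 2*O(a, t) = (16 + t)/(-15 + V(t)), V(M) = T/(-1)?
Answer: 54353/35253 ≈ 1.5418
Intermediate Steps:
T = -2 (T = 3 - 5 = -2)
V(M) = 2 (V(M) = -2/(-1) = -2*(-1) = 2)
O(a, t) = -8/13 - t/26 (O(a, t) = ((16 + t)/(-15 + 2))/2 = ((16 + t)/(-13))/2 = ((16 + t)*(-1/13))/2 = (-16/13 - t/13)/2 = -8/13 - t/26)
(-2367 - 1814)/(-2710 + O(-30, 6 + 24)) = (-2367 - 1814)/(-2710 + (-8/13 - (6 + 24)/26)) = -4181/(-2710 + (-8/13 - 1/26*30)) = -4181/(-2710 + (-8/13 - 15/13)) = -4181/(-2710 - 23/13) = -4181/(-35253/13) = -4181*(-13/35253) = 54353/35253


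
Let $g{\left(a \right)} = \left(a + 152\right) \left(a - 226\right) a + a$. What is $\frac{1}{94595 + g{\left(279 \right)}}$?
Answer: $\frac{1}{6468071} \approx 1.5461 \cdot 10^{-7}$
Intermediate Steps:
$g{\left(a \right)} = a + a \left(-226 + a\right) \left(152 + a\right)$ ($g{\left(a \right)} = \left(152 + a\right) \left(-226 + a\right) a + a = \left(-226 + a\right) \left(152 + a\right) a + a = a \left(-226 + a\right) \left(152 + a\right) + a = a + a \left(-226 + a\right) \left(152 + a\right)$)
$\frac{1}{94595 + g{\left(279 \right)}} = \frac{1}{94595 + 279 \left(-34351 + 279^{2} - 20646\right)} = \frac{1}{94595 + 279 \left(-34351 + 77841 - 20646\right)} = \frac{1}{94595 + 279 \cdot 22844} = \frac{1}{94595 + 6373476} = \frac{1}{6468071}$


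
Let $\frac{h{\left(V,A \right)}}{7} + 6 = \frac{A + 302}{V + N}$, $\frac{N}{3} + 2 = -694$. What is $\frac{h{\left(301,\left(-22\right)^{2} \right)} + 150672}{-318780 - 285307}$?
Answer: $- \frac{24470028}{98136679} \approx -0.24935$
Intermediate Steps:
$N = -2088$ ($N = -6 + 3 \left(-694\right) = -6 - 2082 = -2088$)
$h{\left(V,A \right)} = -42 + \frac{7 \left(302 + A\right)}{-2088 + V}$ ($h{\left(V,A \right)} = -42 + 7 \frac{A + 302}{V - 2088} = -42 + 7 \frac{302 + A}{-2088 + V} = -42 + \frac{7 \left(302 + A\right)}{-2088 + V}$)
$\frac{h{\left(301,\left(-22\right)^{2} \right)} + 150672}{-318780 - 285307} = \frac{\frac{7 \left(12830 + \left(-22\right)^{2} - 1806\right)}{-2088 + 301} + 150672}{-318780 - 285307} = \frac{\frac{7 \left(12830 + 484 - 1806\right)}{-1787} + 150672}{-604087} = \left(7 \left(- \frac{1}{1787}\right) 11508 + 150672\right) \left(- \frac{1}{604087}\right) = \left(- \frac{80556}{1787} + 150672\right) \left(- \frac{1}{604087}\right) = \frac{269170308}{1787} \left(- \frac{1}{604087}\right) = - \frac{24470028}{98136679}$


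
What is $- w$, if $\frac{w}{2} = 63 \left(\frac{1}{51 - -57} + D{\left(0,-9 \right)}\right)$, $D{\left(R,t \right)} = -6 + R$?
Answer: $\frac{4529}{6} \approx 754.83$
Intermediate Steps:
$w = - \frac{4529}{6}$ ($w = 2 \cdot 63 \left(\frac{1}{51 - -57} + \left(-6 + 0\right)\right) = 2 \cdot 63 \left(\frac{1}{51 + 57} - 6\right) = 2 \cdot 63 \left(\frac{1}{108} - 6\right) = 2 \cdot 63 \left(- \frac{647}{108}\right) = 2 \left(- \frac{4529}{12}\right) = - \frac{4529}{6} \approx -754.83$)
$- w = \left(-1\right) \left(- \frac{4529}{6}\right) = \frac{4529}{6}$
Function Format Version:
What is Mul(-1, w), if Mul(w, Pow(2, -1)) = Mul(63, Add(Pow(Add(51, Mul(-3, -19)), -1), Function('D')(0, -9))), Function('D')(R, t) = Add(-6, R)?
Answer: Rational(4529, 6) ≈ 754.83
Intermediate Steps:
w = Rational(-4529, 6) (w = Mul(2, Mul(63, Add(Pow(Add(51, Mul(-3, -19)), -1), Add(-6, 0)))) = Mul(2, Mul(63, Add(Pow(Add(51, 57), -1), -6))) = Mul(2, Mul(63, Add(Pow(108, -1), -6))) = Mul(2, Mul(63, Add(Rational(1, 108), -6))) = Mul(2, Mul(63, Rational(-647, 108))) = Mul(2, Rational(-4529, 12)) = Rational(-4529, 6) ≈ -754.83)
Mul(-1, w) = Mul(-1, Rational(-4529, 6)) = Rational(4529, 6)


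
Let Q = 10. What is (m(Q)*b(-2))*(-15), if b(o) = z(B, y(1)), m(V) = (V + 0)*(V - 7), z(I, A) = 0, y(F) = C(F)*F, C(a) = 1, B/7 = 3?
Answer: 0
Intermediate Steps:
B = 21 (B = 7*3 = 21)
y(F) = F (y(F) = 1*F = F)
m(V) = V*(-7 + V)
b(o) = 0
(m(Q)*b(-2))*(-15) = ((10*(-7 + 10))*0)*(-15) = ((10*3)*0)*(-15) = (30*0)*(-15) = 0*(-15) = 0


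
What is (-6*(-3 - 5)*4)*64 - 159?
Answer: 12129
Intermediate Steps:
(-6*(-3 - 5)*4)*64 - 159 = (-6*(-8)*4)*64 - 159 = (48*4)*64 - 159 = 192*64 - 159 = 12288 - 159 = 12129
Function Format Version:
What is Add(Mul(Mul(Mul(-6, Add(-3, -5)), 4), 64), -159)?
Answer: 12129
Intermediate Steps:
Add(Mul(Mul(Mul(-6, Add(-3, -5)), 4), 64), -159) = Add(Mul(Mul(Mul(-6, -8), 4), 64), -159) = Add(Mul(Mul(48, 4), 64), -159) = Add(Mul(192, 64), -159) = Add(12288, -159) = 12129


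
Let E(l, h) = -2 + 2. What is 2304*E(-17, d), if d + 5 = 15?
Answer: 0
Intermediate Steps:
d = 10 (d = -5 + 15 = 10)
E(l, h) = 0
2304*E(-17, d) = 2304*0 = 0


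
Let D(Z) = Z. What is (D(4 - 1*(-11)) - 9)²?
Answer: 36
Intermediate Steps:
(D(4 - 1*(-11)) - 9)² = ((4 - 1*(-11)) - 9)² = ((4 + 11) - 9)² = (15 - 9)² = 6² = 36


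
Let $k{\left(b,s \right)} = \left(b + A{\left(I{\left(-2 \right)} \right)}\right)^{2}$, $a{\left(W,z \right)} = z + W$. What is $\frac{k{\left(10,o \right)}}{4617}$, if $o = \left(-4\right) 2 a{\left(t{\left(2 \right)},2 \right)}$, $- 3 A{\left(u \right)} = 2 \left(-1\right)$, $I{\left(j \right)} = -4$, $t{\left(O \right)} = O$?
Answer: $\frac{1024}{41553} \approx 0.024643$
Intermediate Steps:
$A{\left(u \right)} = \frac{2}{3}$ ($A{\left(u \right)} = - \frac{2 \left(-1\right)}{3} = \left(- \frac{1}{3}\right) \left(-2\right) = \frac{2}{3}$)
$a{\left(W,z \right)} = W + z$
$o = -32$ ($o = \left(-4\right) 2 \left(2 + 2\right) = \left(-8\right) 4 = -32$)
$k{\left(b,s \right)} = \left(\frac{2}{3} + b\right)^{2}$ ($k{\left(b,s \right)} = \left(b + \frac{2}{3}\right)^{2} = \left(\frac{2}{3} + b\right)^{2}$)
$\frac{k{\left(10,o \right)}}{4617} = \frac{\frac{1}{9} \left(2 + 3 \cdot 10\right)^{2}}{4617} = \frac{\left(2 + 30\right)^{2}}{9} \cdot \frac{1}{4617} = \frac{32^{2}}{9} \cdot \frac{1}{4617} = \frac{1}{9} \cdot 1024 \cdot \frac{1}{4617} = \frac{1024}{9} \cdot \frac{1}{4617} = \frac{1024}{41553}$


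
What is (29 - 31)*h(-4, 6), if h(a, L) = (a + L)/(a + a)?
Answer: ½ ≈ 0.50000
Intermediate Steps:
h(a, L) = (L + a)/(2*a) (h(a, L) = (L + a)/((2*a)) = (L + a)*(1/(2*a)) = (L + a)/(2*a))
(29 - 31)*h(-4, 6) = (29 - 31)*((½)*(6 - 4)/(-4)) = -(-1)*2/4 = -2*(-¼) = ½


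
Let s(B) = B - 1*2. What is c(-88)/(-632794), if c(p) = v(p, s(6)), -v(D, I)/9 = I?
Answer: 18/316397 ≈ 5.6891e-5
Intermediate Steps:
s(B) = -2 + B (s(B) = B - 2 = -2 + B)
v(D, I) = -9*I
c(p) = -36 (c(p) = -9*(-2 + 6) = -9*4 = -36)
c(-88)/(-632794) = -36/(-632794) = -36*(-1/632794) = 18/316397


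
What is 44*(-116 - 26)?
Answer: -6248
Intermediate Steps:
44*(-116 - 26) = 44*(-142) = -6248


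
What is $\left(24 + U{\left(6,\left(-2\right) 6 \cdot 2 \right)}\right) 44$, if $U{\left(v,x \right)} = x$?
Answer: $0$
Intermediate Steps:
$\left(24 + U{\left(6,\left(-2\right) 6 \cdot 2 \right)}\right) 44 = \left(24 + \left(-2\right) 6 \cdot 2\right) 44 = \left(24 - 24\right) 44 = 0 \cdot 44 = 0$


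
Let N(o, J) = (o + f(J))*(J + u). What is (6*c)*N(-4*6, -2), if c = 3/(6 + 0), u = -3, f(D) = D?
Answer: 390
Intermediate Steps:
c = ½ (c = 3/6 = 3*(⅙) = ½ ≈ 0.50000)
N(o, J) = (-3 + J)*(J + o) (N(o, J) = (o + J)*(J - 3) = (J + o)*(-3 + J) = (-3 + J)*(J + o))
(6*c)*N(-4*6, -2) = (6*(½))*((-2)² - 3*(-2) - (-12)*6 - (-8)*6) = 3*(4 + 6 - 3*(-24) - 2*(-24)) = 3*(4 + 6 + 72 + 48) = 3*130 = 390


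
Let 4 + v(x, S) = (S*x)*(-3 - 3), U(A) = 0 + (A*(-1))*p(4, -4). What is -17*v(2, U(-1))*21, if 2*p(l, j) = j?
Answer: -7140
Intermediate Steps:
p(l, j) = j/2
U(A) = 2*A (U(A) = 0 + (A*(-1))*((½)*(-4)) = 0 - A*(-2) = 0 + 2*A = 2*A)
v(x, S) = -4 - 6*S*x (v(x, S) = -4 + (S*x)*(-3 - 3) = -4 + (S*x)*(-6) = -4 - 6*S*x)
-17*v(2, U(-1))*21 = -17*(-4 - 6*2*(-1)*2)*21 = -17*(-4 - 6*(-2)*2)*21 = -17*(-4 + 24)*21 = -17*20*21 = -340*21 = -7140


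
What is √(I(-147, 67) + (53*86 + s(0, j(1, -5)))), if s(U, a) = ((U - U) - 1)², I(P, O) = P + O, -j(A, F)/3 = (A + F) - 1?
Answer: √4479 ≈ 66.925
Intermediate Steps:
j(A, F) = 3 - 3*A - 3*F (j(A, F) = -3*((A + F) - 1) = -3*(-1 + A + F) = 3 - 3*A - 3*F)
I(P, O) = O + P
s(U, a) = 1 (s(U, a) = (0 - 1)² = (-1)² = 1)
√(I(-147, 67) + (53*86 + s(0, j(1, -5)))) = √((67 - 147) + (53*86 + 1)) = √(-80 + (4558 + 1)) = √(-80 + 4559) = √4479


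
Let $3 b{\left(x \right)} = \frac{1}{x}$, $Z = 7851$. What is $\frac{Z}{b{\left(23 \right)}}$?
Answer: $541719$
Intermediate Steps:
$b{\left(x \right)} = \frac{1}{3 x}$
$\frac{Z}{b{\left(23 \right)}} = \frac{7851}{\frac{1}{3} \cdot \frac{1}{23}} = 7851 \frac{1}{\frac{1}{69}} = 7851 \cdot 69 = 541719$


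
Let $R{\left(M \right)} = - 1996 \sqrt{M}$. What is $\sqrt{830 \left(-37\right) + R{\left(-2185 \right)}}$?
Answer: $\sqrt{-30710 - 1996 i \sqrt{2185}} \approx 183.73 - 253.9 i$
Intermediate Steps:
$\sqrt{830 \left(-37\right) + R{\left(-2185 \right)}} = \sqrt{830 \left(-37\right) - 1996 \sqrt{-2185}} = \sqrt{-30710 - 1996 i \sqrt{2185}}$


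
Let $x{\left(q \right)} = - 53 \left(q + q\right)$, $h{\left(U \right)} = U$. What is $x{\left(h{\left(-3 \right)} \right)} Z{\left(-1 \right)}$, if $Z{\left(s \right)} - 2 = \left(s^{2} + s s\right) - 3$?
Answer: $318$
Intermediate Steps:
$Z{\left(s \right)} = -1 + 2 s^{2}$ ($Z{\left(s \right)} = 2 - \left(3 - s^{2} - s s\right) = 2 + \left(\left(s^{2} + s^{2}\right) - 3\right) = 2 + \left(2 s^{2} - 3\right) = 2 + \left(-3 + 2 s^{2}\right) = -1 + 2 s^{2}$)
$x{\left(q \right)} = - 106 q$ ($x{\left(q \right)} = - 53 \cdot 2 q = - 106 q$)
$x{\left(h{\left(-3 \right)} \right)} Z{\left(-1 \right)} = \left(-106\right) \left(-3\right) \left(-1 + 2 \left(-1\right)^{2}\right) = 318 \left(-1 + 2 \cdot 1\right) = 318 \left(-1 + 2\right) = 318 \cdot 1 = 318$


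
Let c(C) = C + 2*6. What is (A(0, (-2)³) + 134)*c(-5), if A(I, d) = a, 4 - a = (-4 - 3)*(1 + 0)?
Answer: 1015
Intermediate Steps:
a = 11 (a = 4 - (-4 - 3)*(1 + 0) = 4 - (-7) = 4 - 1*(-7) = 4 + 7 = 11)
A(I, d) = 11
c(C) = 12 + C (c(C) = C + 12 = 12 + C)
(A(0, (-2)³) + 134)*c(-5) = (11 + 134)*(12 - 5) = 145*7 = 1015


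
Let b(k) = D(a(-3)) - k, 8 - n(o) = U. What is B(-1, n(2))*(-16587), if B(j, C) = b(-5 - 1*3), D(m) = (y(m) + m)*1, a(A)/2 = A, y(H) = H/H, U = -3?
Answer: -49761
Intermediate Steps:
n(o) = 11 (n(o) = 8 - 1*(-3) = 8 + 3 = 11)
y(H) = 1
a(A) = 2*A
D(m) = 1 + m (D(m) = (1 + m)*1 = 1 + m)
b(k) = -5 - k (b(k) = (1 + 2*(-3)) - k = (1 - 6) - k = -5 - k)
B(j, C) = 3 (B(j, C) = -5 - (-5 - 1*3) = -5 - (-5 - 3) = -5 - 1*(-8) = -5 + 8 = 3)
B(-1, n(2))*(-16587) = 3*(-16587) = -49761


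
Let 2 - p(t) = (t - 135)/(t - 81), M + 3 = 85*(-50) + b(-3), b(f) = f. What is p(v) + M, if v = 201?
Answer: -85091/20 ≈ -4254.5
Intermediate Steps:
M = -4256 (M = -3 + (85*(-50) - 3) = -3 + (-4250 - 3) = -3 - 4253 = -4256)
p(t) = 2 - (-135 + t)/(-81 + t) (p(t) = 2 - (t - 135)/(t - 81) = 2 - (-135 + t)/(-81 + t))
p(v) + M = (-27 + 201)/(-81 + 201) - 4256 = 174/120 - 4256 = (1/120)*174 - 4256 = 29/20 - 4256 = -85091/20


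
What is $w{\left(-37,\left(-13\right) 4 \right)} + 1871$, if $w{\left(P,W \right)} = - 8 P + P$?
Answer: $2130$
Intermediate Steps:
$w{\left(P,W \right)} = - 7 P$
$w{\left(-37,\left(-13\right) 4 \right)} + 1871 = \left(-7\right) \left(-37\right) + 1871 = 259 + 1871 = 2130$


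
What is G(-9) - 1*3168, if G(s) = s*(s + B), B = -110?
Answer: -2097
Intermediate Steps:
G(s) = s*(-110 + s) (G(s) = s*(s - 110) = s*(-110 + s))
G(-9) - 1*3168 = -9*(-110 - 9) - 1*3168 = -9*(-119) - 3168 = 1071 - 3168 = -2097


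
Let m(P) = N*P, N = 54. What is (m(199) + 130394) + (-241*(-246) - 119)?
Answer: 200307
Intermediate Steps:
m(P) = 54*P
(m(199) + 130394) + (-241*(-246) - 119) = (54*199 + 130394) + (-241*(-246) - 119) = (10746 + 130394) + (59286 - 119) = 141140 + 59167 = 200307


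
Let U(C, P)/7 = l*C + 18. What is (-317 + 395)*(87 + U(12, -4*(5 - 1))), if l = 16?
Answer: 121446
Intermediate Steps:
U(C, P) = 126 + 112*C (U(C, P) = 7*(16*C + 18) = 7*(18 + 16*C) = 126 + 112*C)
(-317 + 395)*(87 + U(12, -4*(5 - 1))) = (-317 + 395)*(87 + (126 + 112*12)) = 78*(87 + (126 + 1344)) = 78*(87 + 1470) = 78*1557 = 121446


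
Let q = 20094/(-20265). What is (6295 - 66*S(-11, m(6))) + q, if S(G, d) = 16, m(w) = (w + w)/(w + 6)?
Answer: 35382747/6755 ≈ 5238.0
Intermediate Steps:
m(w) = 2*w/(6 + w) (m(w) = (2*w)/(6 + w) = 2*w/(6 + w))
q = -6698/6755 (q = 20094*(-1/20265) = -6698/6755 ≈ -0.99156)
(6295 - 66*S(-11, m(6))) + q = (6295 - 66*16) - 6698/6755 = (6295 - 1056) - 6698/6755 = 5239 - 6698/6755 = 35382747/6755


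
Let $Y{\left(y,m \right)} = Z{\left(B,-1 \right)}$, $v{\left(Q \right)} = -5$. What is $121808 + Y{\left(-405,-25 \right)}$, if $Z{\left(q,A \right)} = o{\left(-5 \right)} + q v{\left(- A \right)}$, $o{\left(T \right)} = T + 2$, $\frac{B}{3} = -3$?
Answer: $121850$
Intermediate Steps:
$B = -9$ ($B = 3 \left(-3\right) = -9$)
$o{\left(T \right)} = 2 + T$
$Z{\left(q,A \right)} = -3 - 5 q$ ($Z{\left(q,A \right)} = \left(2 - 5\right) + q \left(-5\right) = -3 - 5 q$)
$Y{\left(y,m \right)} = 42$ ($Y{\left(y,m \right)} = -3 - -45 = -3 + 45 = 42$)
$121808 + Y{\left(-405,-25 \right)} = 121808 + 42 = 121850$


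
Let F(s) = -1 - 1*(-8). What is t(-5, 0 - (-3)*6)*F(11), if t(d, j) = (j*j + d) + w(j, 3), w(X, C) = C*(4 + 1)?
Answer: 2338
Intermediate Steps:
w(X, C) = 5*C (w(X, C) = C*5 = 5*C)
F(s) = 7 (F(s) = -1 + 8 = 7)
t(d, j) = 15 + d + j**2 (t(d, j) = (j*j + d) + 5*3 = (j**2 + d) + 15 = (d + j**2) + 15 = 15 + d + j**2)
t(-5, 0 - (-3)*6)*F(11) = (15 - 5 + (0 - (-3)*6)**2)*7 = (15 - 5 + (0 - 1*(-18))**2)*7 = (15 - 5 + (0 + 18)**2)*7 = (15 - 5 + 18**2)*7 = (15 - 5 + 324)*7 = 334*7 = 2338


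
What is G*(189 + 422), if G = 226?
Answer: 138086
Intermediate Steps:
G*(189 + 422) = 226*(189 + 422) = 226*611 = 138086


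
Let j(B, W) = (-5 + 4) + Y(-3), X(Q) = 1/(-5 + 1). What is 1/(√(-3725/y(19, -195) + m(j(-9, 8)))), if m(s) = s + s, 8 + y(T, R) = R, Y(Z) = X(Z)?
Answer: √290290/2145 ≈ 0.25118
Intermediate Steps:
X(Q) = -¼ (X(Q) = 1/(-4) = -¼)
Y(Z) = -¼
y(T, R) = -8 + R
j(B, W) = -5/4 (j(B, W) = (-5 + 4) - ¼ = -1 - ¼ = -5/4)
m(s) = 2*s
1/(√(-3725/y(19, -195) + m(j(-9, 8)))) = 1/(√(-3725/(-8 - 195) + 2*(-5/4))) = 1/(√(-3725/(-203) - 5/2)) = 1/(√(-3725*(-1/203) - 5/2)) = 1/(√(3725/203 - 5/2)) = 1/(√(6435/406)) = 1/(3*√290290/406) = √290290/2145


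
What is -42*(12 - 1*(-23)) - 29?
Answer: -1499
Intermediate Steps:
-42*(12 - 1*(-23)) - 29 = -42*(12 + 23) - 29 = -42*35 - 29 = -1470 - 29 = -1499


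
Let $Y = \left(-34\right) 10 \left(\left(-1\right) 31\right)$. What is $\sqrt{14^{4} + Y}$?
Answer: $2 \sqrt{12239} \approx 221.26$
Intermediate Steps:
$Y = 10540$ ($Y = \left(-340\right) \left(-31\right) = 10540$)
$\sqrt{14^{4} + Y} = \sqrt{14^{4} + 10540} = \sqrt{38416 + 10540} = \sqrt{48956} = 2 \sqrt{12239}$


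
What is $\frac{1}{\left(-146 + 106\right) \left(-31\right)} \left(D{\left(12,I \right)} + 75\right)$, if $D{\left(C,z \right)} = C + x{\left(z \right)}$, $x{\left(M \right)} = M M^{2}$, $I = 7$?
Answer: $\frac{43}{124} \approx 0.34677$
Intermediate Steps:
$x{\left(M \right)} = M^{3}$
$D{\left(C,z \right)} = C + z^{3}$
$\frac{1}{\left(-146 + 106\right) \left(-31\right)} \left(D{\left(12,I \right)} + 75\right) = \frac{1}{\left(-146 + 106\right) \left(-31\right)} \left(\left(12 + 7^{3}\right) + 75\right) = \frac{1}{-40} \left(- \frac{1}{31}\right) \left(\left(12 + 343\right) + 75\right) = \left(- \frac{1}{40}\right) \left(- \frac{1}{31}\right) \left(355 + 75\right) = \frac{1}{1240} \cdot 430 = \frac{43}{124}$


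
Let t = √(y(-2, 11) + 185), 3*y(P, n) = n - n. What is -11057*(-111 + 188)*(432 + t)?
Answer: -367800048 - 851389*√185 ≈ -3.7938e+8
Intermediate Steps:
y(P, n) = 0 (y(P, n) = (n - n)/3 = (⅓)*0 = 0)
t = √185 (t = √(0 + 185) = √185 ≈ 13.601)
-11057*(-111 + 188)*(432 + t) = -11057*(-111 + 188)*(432 + √185) = -851389*(432 + √185) = -11057*(33264 + 77*√185) = -367800048 - 851389*√185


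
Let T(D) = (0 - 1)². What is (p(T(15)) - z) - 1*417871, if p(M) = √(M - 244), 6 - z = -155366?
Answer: -573243 + 9*I*√3 ≈ -5.7324e+5 + 15.588*I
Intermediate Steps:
z = 155372 (z = 6 - 1*(-155366) = 6 + 155366 = 155372)
T(D) = 1 (T(D) = (-1)² = 1)
p(M) = √(-244 + M)
(p(T(15)) - z) - 1*417871 = (√(-244 + 1) - 1*155372) - 1*417871 = (√(-243) - 155372) - 417871 = (9*I*√3 - 155372) - 417871 = (-155372 + 9*I*√3) - 417871 = -573243 + 9*I*√3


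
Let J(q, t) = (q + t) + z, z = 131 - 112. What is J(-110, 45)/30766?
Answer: -23/15383 ≈ -0.0014952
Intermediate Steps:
z = 19
J(q, t) = 19 + q + t (J(q, t) = (q + t) + 19 = 19 + q + t)
J(-110, 45)/30766 = (19 - 110 + 45)/30766 = -46*1/30766 = -23/15383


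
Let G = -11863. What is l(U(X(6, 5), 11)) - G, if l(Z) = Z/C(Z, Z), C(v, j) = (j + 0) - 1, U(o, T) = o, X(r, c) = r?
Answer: 59321/5 ≈ 11864.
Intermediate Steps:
C(v, j) = -1 + j (C(v, j) = j - 1 = -1 + j)
l(Z) = Z/(-1 + Z)
l(U(X(6, 5), 11)) - G = 6/(-1 + 6) - 1*(-11863) = 6/5 + 11863 = 59321/5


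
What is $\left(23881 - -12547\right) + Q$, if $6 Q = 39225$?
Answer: $\frac{85931}{2} \approx 42966.0$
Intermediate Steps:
$Q = \frac{13075}{2}$ ($Q = \frac{1}{6} \cdot 39225 = \frac{13075}{2} \approx 6537.5$)
$\left(23881 - -12547\right) + Q = \left(23881 - -12547\right) + \frac{13075}{2} = \left(23881 + 12547\right) + \frac{13075}{2} = 36428 + \frac{13075}{2} = \frac{85931}{2}$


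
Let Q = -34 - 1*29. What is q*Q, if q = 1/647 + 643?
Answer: -26209386/647 ≈ -40509.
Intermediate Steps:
Q = -63 (Q = -34 - 29 = -63)
q = 416022/647 (q = 1/647 + 643 = 416022/647 ≈ 643.00)
q*Q = (416022/647)*(-63) = -26209386/647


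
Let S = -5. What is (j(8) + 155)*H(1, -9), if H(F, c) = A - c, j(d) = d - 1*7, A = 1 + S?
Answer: 780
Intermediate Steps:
A = -4 (A = 1 - 5 = -4)
j(d) = -7 + d (j(d) = d - 7 = -7 + d)
H(F, c) = -4 - c
(j(8) + 155)*H(1, -9) = ((-7 + 8) + 155)*(-4 - 1*(-9)) = (1 + 155)*(-4 + 9) = 156*5 = 780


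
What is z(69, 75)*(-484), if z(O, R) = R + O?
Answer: -69696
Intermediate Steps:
z(O, R) = O + R
z(69, 75)*(-484) = (69 + 75)*(-484) = 144*(-484) = -69696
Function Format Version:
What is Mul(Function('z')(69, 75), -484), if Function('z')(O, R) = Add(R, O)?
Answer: -69696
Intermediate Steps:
Function('z')(O, R) = Add(O, R)
Mul(Function('z')(69, 75), -484) = Mul(Add(69, 75), -484) = Mul(144, -484) = -69696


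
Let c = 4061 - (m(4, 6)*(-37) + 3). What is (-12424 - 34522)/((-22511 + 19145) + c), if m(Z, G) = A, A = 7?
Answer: -46946/951 ≈ -49.365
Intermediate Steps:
m(Z, G) = 7
c = 4317 (c = 4061 - (7*(-37) + 3) = 4061 - (-259 + 3) = 4061 - 1*(-256) = 4061 + 256 = 4317)
(-12424 - 34522)/((-22511 + 19145) + c) = (-12424 - 34522)/((-22511 + 19145) + 4317) = -46946/(-3366 + 4317) = -46946/951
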